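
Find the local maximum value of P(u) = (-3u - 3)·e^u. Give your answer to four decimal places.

By the product rule, P'(u) = (-3u - 6)·e^u. Since e^u > 0, the only critical point is u = -2.
P''(-2) has the same sign as -3 < 0, so this is a local maximum.
P(-2) = (3)·e^(-2) ≈ 0.4060.

0.4060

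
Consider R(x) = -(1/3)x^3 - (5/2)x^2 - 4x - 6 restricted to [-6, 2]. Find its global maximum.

Differentiating, R'(x) = -x^2 - 5x - 4; which vanishes at x = -4 and x = -1.
Compare values at every candidate in [-6, 2]: R(-6) = 0, R(-4) = -26/3, R(-1) = -25/6, R(2) = -80/3.
Hence the absolute maximum is 0 at x = -6.

0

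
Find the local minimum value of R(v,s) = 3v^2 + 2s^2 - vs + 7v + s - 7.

∂R/∂v = 6v - s + 7 = 0 and ∂R/∂s = -v + 4s + 1 = 0, so (v, s) = (-29/23, -13/23).
The Hessian has R_{vv} = 6, R_{ss} = 4, R_{vs} = -1, giving D = 23 > 0 with R_{vv} > 0, so the point is a local minimum.
R(-29/23, -13/23) = -269/23.

-269/23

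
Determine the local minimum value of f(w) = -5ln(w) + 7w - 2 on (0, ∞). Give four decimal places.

f'(w) = -5/w + 7 = 0 gives w = 5/7.
f''(w) = 5/w², which is positive for w > 0, so this is a local minimum.
f(5/7) = -5·ln(5/7) + 5 - 2 ≈ 4.6824.

4.6824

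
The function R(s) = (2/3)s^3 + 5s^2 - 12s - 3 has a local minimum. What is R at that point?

-28/3

Critical points: R'(s) = 2s^2 + 10s - 12 vanishes at s = -6, 1.
Second-derivative test with R''(s) = 4s + 10: R''(-6) = -14 < 0 ⇒ local maximum; R''(1) = 14 > 0 ⇒ local minimum.
Thus R has its local minimum at s = 1, with value -28/3.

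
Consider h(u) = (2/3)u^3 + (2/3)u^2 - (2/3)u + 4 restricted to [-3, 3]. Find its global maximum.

26

Differentiating, h'(u) = 2u^2 + (4/3)u - 2/3; which vanishes at u = -1 and u = 1/3.
Candidates: h(-3) = -6,  h(-1) = 14/3,  h(1/3) = 314/81,  h(3) = 26.
Hence the absolute maximum is 26 at u = 3.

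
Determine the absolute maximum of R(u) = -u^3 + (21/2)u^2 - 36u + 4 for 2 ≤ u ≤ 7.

-34

The derivative is -3u^2 + 21u - 36, which vanishes at u = 3 and u = 4.
Compare values at every candidate in [2, 7]: R(2) = -34,  R(3) = -73/2,  R(4) = -36,  R(7) = -153/2.
The maximum over the interval is -34, attained at u = 2.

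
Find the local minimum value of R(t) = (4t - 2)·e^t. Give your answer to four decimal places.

-2.4261

R'(t) = 4·e^t + (4t - 2)·1·e^t = (4t + 2)·e^t. Since e^t > 0, the only critical point is t = -1/2.
R''(-1/2) has the same sign as 4 > 0, so this is a local minimum.
R(-1/2) = (-4)·e^(-1/2) ≈ -2.4261.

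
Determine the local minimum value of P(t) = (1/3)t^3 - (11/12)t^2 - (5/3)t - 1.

-91/16

Critical points: P'(t) = t^2 - (11/6)t - 5/3 vanishes at t = -2/3, 5/2.
Since P''(t) = 2t - 11/6, we get P''(-2/3) = -19/6 < 0 ⇒ local maximum; P''(5/2) = 19/6 > 0 ⇒ local minimum.
The local minimum is P(5/2) = -91/16.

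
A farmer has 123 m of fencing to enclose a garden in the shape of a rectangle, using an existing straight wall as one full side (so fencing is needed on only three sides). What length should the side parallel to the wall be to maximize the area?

Let the sides perpendicular to the wall have length x and the parallel side y, so 2x + y = 123 and the area is A = xy = x(123 − 2x).
A'(x) = 123 − 4x = 0 gives x = 123/4, and A''(x) = −4 < 0 confirms a maximum.
Then y = 123 − 2·123/4 = 123/2 and A = 15129/8.

123/2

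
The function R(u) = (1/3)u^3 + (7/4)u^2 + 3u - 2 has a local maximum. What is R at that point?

-11/3

R'(u) = u^2 + (7/2)u + 3. Setting R'(u) = 0 gives u ∈ {-2, -3/2}.
R''(u) = 2u + 7/2. R''(-2) = -1/2 < 0 ⇒ local maximum; R''(-3/2) = 1/2 > 0 ⇒ local minimum.
Thus R has its local maximum at u = -2, with value -11/3.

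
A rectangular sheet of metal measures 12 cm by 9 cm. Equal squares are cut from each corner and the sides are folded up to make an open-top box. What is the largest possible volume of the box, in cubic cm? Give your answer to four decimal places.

With cut size x, the volume is V(x) = x(12 − 2x)(9 − 2x) for 0 < x < 4.5.
V'(x) = 12x^2 − 84x + 108. Setting V'(x) = 0 gives x ≈ 1.6972 (the root in (0, 4.5)).
V''(x) = 24x − 84 is negative there, so this is the maximum; V ≈ 81.8722.

81.8722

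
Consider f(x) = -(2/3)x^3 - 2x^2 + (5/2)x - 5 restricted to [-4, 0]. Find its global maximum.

Differentiating, f'(x) = -2x^2 - 4x + 5/2; whose only zero in [-4, 0] is x = -5/2.
Evaluating at the critical points and endpoints: f(-4) = -13/3, f(-5/2) = -40/3, f(0) = -5.
Hence the absolute maximum is -13/3 at x = -4.

-13/3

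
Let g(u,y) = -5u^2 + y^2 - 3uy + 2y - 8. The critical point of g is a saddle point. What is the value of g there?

-252/29

∂g/∂u = -10u - 3y = 0 and ∂g/∂y = -3u + 2y + 2 = 0, so (u, y) = (6/29, -20/29).
The Hessian has g_{uu} = -10, g_{yy} = 2, g_{uy} = -3, giving D = -29 < 0, so the point is a saddle point.
g(6/29, -20/29) = -252/29.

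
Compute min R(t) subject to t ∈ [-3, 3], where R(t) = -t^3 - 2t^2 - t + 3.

The derivative is -3t^2 - 4t - 1, which vanishes at t = -1 and t = -1/3.
Evaluating at the critical points and endpoints: R(-3) = 15, R(-1) = 3, R(-1/3) = 85/27, R(3) = -45.
The minimum over the interval is -45, attained at t = 3.

-45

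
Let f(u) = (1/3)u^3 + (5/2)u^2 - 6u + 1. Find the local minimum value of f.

-13/6

f'(u) = u^2 + 5u - 6 = 0 at u = -6, 1.
f''(u) = 2u + 5. f''(-6) = -7 < 0 ⇒ local maximum; f''(1) = 7 > 0 ⇒ local minimum.
Thus f has its local minimum at u = 1, with value -13/6.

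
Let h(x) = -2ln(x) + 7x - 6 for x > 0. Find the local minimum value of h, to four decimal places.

-1.4945

h'(x) = -2/x + 7 = 0 gives x = 2/7.
h''(x) = 2/x², which is positive for x > 0, so this is a local minimum.
h(2/7) = -2·ln(2/7) + 2 - 6 ≈ -1.4945.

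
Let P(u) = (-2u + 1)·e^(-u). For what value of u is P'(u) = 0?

3/2

Differentiating with the product rule gives P'(u) = (2u - 3)·e^(-u). Since e^(-u) > 0, the only critical point is u = 3/2.
P''(3/2) has the same sign as 2 > 0, so this is a local minimum.
P(3/2) = (-2)·e^(-3/2) ≈ -0.4463.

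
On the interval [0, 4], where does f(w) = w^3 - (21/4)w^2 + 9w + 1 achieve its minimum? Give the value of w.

0

The derivative is 3w^2 - (21/2)w + 9, which vanishes at w = 3/2 and w = 2.
Compare values at every candidate in [0, 4]: f(0) = 1; f(3/2) = 97/16; f(2) = 6; f(4) = 17.
Hence the absolute minimum is 1 at w = 0.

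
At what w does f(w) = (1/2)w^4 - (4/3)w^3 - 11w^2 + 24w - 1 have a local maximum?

f'(w) = 2w^3 - 4w^2 - 22w + 24 = 0 at w = -3, 1, 4.
f''(w) = 6w^2 - 8w - 22. f''(-3) = 56 > 0 ⇒ local minimum; f''(1) = -24 < 0 ⇒ local maximum; f''(4) = 42 > 0 ⇒ local minimum.
The local maximum is f(1) = 67/6.

1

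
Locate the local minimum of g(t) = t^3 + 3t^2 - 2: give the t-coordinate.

Critical points: g'(t) = 3t^2 + 6t vanishes at t = -2, 0.
g''(t) = 6t + 6. g''(-2) = -6 < 0 ⇒ local maximum; g''(0) = 6 > 0 ⇒ local minimum.
So the local minimum value is g(0) = -2.

0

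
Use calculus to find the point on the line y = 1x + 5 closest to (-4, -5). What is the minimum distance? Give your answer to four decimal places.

4.2426

Minimize D(x)^2 = (x + 4)^2 + (x + 10)^2.
d/dx[D^2] = 2(x + 4) + 2·1·(x + 10) = 0 ⇒ x = -7.
Then y = -2 and the distance is √(18) ≈ 4.2426.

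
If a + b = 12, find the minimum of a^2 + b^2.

With a + b = 12, a^2 + b^2 = a^2 + (12 − a)^2.
The derivative 2a − 2(12 − a) = 4a − 24 vanishes at a = 6; second derivative 4 > 0, a minimum.
The minimum is 2·(6)^2 = 72.

72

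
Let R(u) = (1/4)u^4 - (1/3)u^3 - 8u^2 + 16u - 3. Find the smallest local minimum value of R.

-329/3

R'(u) = u^3 - u^2 - 16u + 16 = 0 at u = -4, 1, 4.
Second-derivative test with R''(u) = 3u^2 - 2u - 16: R''(-4) = 40 > 0 ⇒ local minimum; R''(1) = -15 < 0 ⇒ local maximum; R''(4) = 24 > 0 ⇒ local minimum.
The smallest local minimum is R(-4) = -329/3.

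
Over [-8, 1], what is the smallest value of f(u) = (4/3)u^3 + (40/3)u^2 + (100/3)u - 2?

-98

Differentiating, f'(u) = 4u^2 + (80/3)u + 100/3; which vanishes at u = -5 and u = -5/3.
Candidates: f(-8) = -98, f(-5) = -2, f(-5/3) = -2162/81, f(1) = 46.
Hence the absolute minimum is -98 at u = -8.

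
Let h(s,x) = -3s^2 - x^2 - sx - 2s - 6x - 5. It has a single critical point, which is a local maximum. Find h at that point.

45/11

∂h/∂s = -6s - x - 2 = 0 and ∂h/∂x = -s - 2x - 6 = 0, so (s, x) = (2/11, -34/11).
The Hessian has h_{ss} = -6, h_{xx} = -2, h_{sx} = -1, giving D = 11 > 0 with h_{ss} < 0, so the point is a local maximum.
h(2/11, -34/11) = 45/11.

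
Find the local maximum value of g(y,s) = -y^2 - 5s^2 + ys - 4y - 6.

∂g/∂y = -2y + s - 4 = 0 and ∂g/∂s = y - 10s = 0, so (y, s) = (-40/19, -4/19).
The Hessian has g_{yy} = -2, g_{ss} = -10, g_{ys} = 1, giving D = 19 > 0 with g_{yy} < 0, so the point is a local maximum.
g(-40/19, -4/19) = -34/19.

-34/19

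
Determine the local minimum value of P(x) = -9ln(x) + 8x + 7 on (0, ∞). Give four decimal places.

P'(x) = -9/x + 8 = 0 gives x = 9/8.
P''(x) = 9/x², which is positive for x > 0, so this is a local minimum.
P(9/8) = -9·ln(9/8) + 9 + 7 ≈ 14.9400.

14.9400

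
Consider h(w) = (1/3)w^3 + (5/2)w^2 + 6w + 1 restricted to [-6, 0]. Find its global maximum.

1

Differentiating, h'(w) = w^2 + 5w + 6; which vanishes at w = -3 and w = -2.
Compare values at every candidate in [-6, 0]: h(-6) = -17,  h(-3) = -7/2,  h(-2) = -11/3,  h(0) = 1.
Hence the absolute maximum is 1 at w = 0.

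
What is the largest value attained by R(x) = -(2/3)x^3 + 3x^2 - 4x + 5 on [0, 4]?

The derivative is -2x^2 + 6x - 4, which vanishes at x = 1 and x = 2.
Evaluating at the critical points and endpoints: R(0) = 5, R(1) = 10/3, R(2) = 11/3, R(4) = -17/3.
The maximum over the interval is 5, attained at x = 0.

5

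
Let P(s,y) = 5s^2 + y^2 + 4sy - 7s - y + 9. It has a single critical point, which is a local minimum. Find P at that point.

5/2

∂P/∂s = 10s + 4y - 7 = 0 and ∂P/∂y = 4s + 2y - 1 = 0, so (s, y) = (5/2, -9/2).
The Hessian has P_{ss} = 10, P_{yy} = 2, P_{sy} = 4, giving D = 4 > 0 with P_{ss} > 0, so the point is a local minimum.
P(5/2, -9/2) = 5/2.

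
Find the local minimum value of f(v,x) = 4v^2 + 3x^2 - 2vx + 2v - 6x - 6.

-9

∂f/∂v = 8v - 2x + 2 = 0 and ∂f/∂x = -2v + 6x - 6 = 0, so (v, x) = (0, 1).
The Hessian has f_{vv} = 8, f_{xx} = 6, f_{vx} = -2, giving D = 44 > 0 with f_{vv} > 0, so the point is a local minimum.
f(0, 1) = -9.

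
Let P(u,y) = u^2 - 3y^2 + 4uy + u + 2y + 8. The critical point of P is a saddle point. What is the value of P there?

31/4

∂P/∂u = 2u + 4y + 1 = 0 and ∂P/∂y = 4u - 6y + 2 = 0, so (u, y) = (-1/2, 0).
The Hessian has P_{uu} = 2, P_{yy} = -6, P_{uy} = 4, giving D = -28 < 0, so the point is a saddle point.
P(-1/2, 0) = 31/4.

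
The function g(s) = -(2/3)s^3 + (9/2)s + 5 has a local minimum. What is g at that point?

Critical points: g'(s) = -2s^2 + 9/2 vanishes at s = -3/2, 3/2.
Second-derivative test with g''(s) = -4s: g''(-3/2) = 6 > 0 ⇒ local minimum; g''(3/2) = -6 < 0 ⇒ local maximum.
The local minimum is g(-3/2) = 1/2.

1/2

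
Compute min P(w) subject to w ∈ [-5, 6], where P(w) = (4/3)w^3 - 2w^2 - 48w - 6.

Differentiating, P'(w) = 4w^2 - 4w - 48; which vanishes at w = -3 and w = 4.
Compare values at every candidate in [-5, 6]: P(-5) = 52/3, P(-3) = 84, P(4) = -434/3, P(6) = -78.
Hence the absolute minimum is -434/3 at w = 4.

-434/3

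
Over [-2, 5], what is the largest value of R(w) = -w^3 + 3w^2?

20

R'(w) = -3w^2 + 6w, which vanishes at w = 0 and w = 2.
Compare values at every candidate in [-2, 5]: R(-2) = 20, R(0) = 0, R(2) = 4, R(5) = -50.
So the maximum is R(-2) = 20.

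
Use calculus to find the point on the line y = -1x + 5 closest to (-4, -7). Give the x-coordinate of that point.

Minimize D(x)^2 = (x + 4)^2 + (-x + 12)^2.
d/dx[D^2] = 2(x + 4) + 2·(-1)·(-x + 12) = 0 ⇒ x = 4.
Then y = 1 and the distance is √(128) ≈ 11.3137.

4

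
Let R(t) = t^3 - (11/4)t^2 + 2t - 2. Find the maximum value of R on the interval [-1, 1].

R'(t) = 3t^2 - (11/2)t + 2, whose only zero in [-1, 1] is t = 1/2.
Evaluating at the critical points and endpoints: R(-1) = -31/4,  R(1/2) = -25/16,  R(1) = -7/4.
The maximum over the interval is -25/16, attained at t = 1/2.

-25/16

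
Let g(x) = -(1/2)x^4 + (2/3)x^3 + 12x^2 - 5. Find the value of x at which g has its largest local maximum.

4

g'(x) = -2x^3 + 2x^2 + 24x. Setting g'(x) = 0 gives x ∈ {-3, 0, 4}.
g''(x) = -6x^2 + 4x + 24. g''(-3) = -42 < 0 ⇒ local maximum; g''(0) = 24 > 0 ⇒ local minimum; g''(4) = -56 < 0 ⇒ local maximum.
Thus g has its largest local maximum at x = 4, with value 305/3.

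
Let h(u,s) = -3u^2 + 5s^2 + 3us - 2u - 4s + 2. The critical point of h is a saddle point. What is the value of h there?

∂h/∂u = -6u + 3s - 2 = 0 and ∂h/∂s = 3u + 10s - 4 = 0, so (u, s) = (-8/69, 10/23).
The Hessian has h_{uu} = -6, h_{ss} = 10, h_{us} = 3, giving D = -69 < 0, so the point is a saddle point.
h(-8/69, 10/23) = 86/69.

86/69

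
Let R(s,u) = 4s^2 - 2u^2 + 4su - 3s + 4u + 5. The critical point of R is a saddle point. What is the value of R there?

167/24

∂R/∂s = 8s + 4u - 3 = 0 and ∂R/∂u = 4s - 4u + 4 = 0, so (s, u) = (-1/12, 11/12).
The Hessian has R_{ss} = 8, R_{uu} = -4, R_{su} = 4, giving D = -48 < 0, so the point is a saddle point.
R(-1/12, 11/12) = 167/24.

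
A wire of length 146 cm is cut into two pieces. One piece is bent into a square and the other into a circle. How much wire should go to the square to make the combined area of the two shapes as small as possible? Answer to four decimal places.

Let x be the length used for the square. Square side x/4; circle radius (146−x)/(2π).
A(x) = (x/4)² + π·((146−x)/(2π))² = x²/16 + (146−x)²/(4π) for 0 ≤ x ≤ 146. A'(x) = x/8 − (146−x)/(2π) = 0 gives x = 4·146/(π+4) ≈ 81.7745.
A'' = 1/8 + 1/(2π) > 0, so this gives the minimum combined area; x ≈ 81.7745 cm to the square.

81.7745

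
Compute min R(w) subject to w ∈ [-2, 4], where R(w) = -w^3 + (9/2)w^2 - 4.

-4

R'(w) = -3w^2 + 9w, which vanishes at w = 0 and w = 3.
Candidates: R(-2) = 22; R(0) = -4; R(3) = 19/2; R(4) = 4.
The minimum over the interval is -4, attained at w = 0.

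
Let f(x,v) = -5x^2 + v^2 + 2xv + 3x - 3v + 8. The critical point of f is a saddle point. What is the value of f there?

29/4

∂f/∂x = -10x + 2v + 3 = 0 and ∂f/∂v = 2x + 2v - 3 = 0, so (x, v) = (1/2, 1).
The Hessian has f_{xx} = -10, f_{vv} = 2, f_{xv} = 2, giving D = -24 < 0, so the point is a saddle point.
f(1/2, 1) = 29/4.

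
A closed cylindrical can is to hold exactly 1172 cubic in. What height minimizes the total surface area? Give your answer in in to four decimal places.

11.4274

With radius r and height h, πr²h = 1172 so h = 1172/(πr²), and S(r) = 2πr² + 2πrh = 2πr² + 2·1172/r.
S'(r) = 4πr − 2·1172/r² = 0 ⇒ r³ = 1172/(2π), so r ≈ 5.7137 and h = 2r ≈ 11.4274.
S''(r) = 4π + 4·1172/r³ > 0, so this is the minimum; S ≈ 615.3652.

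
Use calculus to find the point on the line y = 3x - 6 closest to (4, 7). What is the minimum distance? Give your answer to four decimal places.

0.3162

Minimize D(x)^2 = (x - 4)^2 + (3x - 13)^2.
d/dx[D^2] = 2(x - 4) + 2·3·(3x - 13) = 0 ⇒ x = 43/10.
Then y = 69/10 and the distance is √(1/10) ≈ 0.3162.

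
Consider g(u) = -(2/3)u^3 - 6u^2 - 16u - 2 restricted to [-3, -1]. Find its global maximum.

g'(u) = -2u^2 - 12u - 16, whose only zero in [-3, -1] is u = -2.
Compare values at every candidate in [-3, -1]: g(-3) = 10,  g(-2) = 34/3,  g(-1) = 26/3.
So the maximum is g(-2) = 34/3.

34/3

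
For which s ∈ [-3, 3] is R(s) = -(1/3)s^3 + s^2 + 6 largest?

R'(s) = -s^2 + 2s, which vanishes at s = 0 and s = 2.
Candidates: R(-3) = 24; R(0) = 6; R(2) = 22/3; R(3) = 6.
Hence the absolute maximum is 24 at s = -3.

-3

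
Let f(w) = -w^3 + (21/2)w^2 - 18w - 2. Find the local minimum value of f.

Critical points: f'(w) = -3w^2 + 21w - 18 vanishes at w = 1, 6.
Second-derivative test with f''(w) = -6w + 21: f''(1) = 15 > 0 ⇒ local minimum; f''(6) = -15 < 0 ⇒ local maximum.
The local minimum is f(1) = -21/2.

-21/2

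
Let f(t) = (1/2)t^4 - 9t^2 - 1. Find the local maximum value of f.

f'(t) = 2t^3 - 18t = 0 at t = -3, 0, 3.
Second-derivative test with f''(t) = 6t^2 - 18: f''(-3) = 36 > 0 ⇒ local minimum; f''(0) = -18 < 0 ⇒ local maximum; f''(3) = 36 > 0 ⇒ local minimum.
So the local maximum value is f(0) = -1.

-1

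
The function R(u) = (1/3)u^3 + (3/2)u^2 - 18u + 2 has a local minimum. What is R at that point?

-59/2

Critical points: R'(u) = u^2 + 3u - 18 vanishes at u = -6, 3.
Second-derivative test with R''(u) = 2u + 3: R''(-6) = -9 < 0 ⇒ local maximum; R''(3) = 9 > 0 ⇒ local minimum.
So the local minimum value is R(3) = -59/2.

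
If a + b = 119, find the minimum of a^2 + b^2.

14161/2

With a + b = 119, a^2 + b^2 = a^2 + (119 − a)^2.
The derivative 2a − 2(119 − a) = 4a − 238 vanishes at a = 119/2; second derivative 4 > 0, a minimum.
The minimum is 2·(119/2)^2 = 14161/2.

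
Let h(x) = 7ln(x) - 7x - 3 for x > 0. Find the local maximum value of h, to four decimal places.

h'(x) = 7/x − 7 = 0 gives x = 1.
h''(x) = -7/x², which is negative for x > 0, so this is a local maximum.
h(1) = 7·ln(1) - 7 - 3 ≈ -10.0000.

-10.0000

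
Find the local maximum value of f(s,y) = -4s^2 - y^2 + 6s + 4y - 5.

∂f/∂s = -8s + 6 = 0 and ∂f/∂y = -2y + 4 = 0, so (s, y) = (3/4, 2).
The Hessian has f_{ss} = -8, f_{yy} = -2, f_{sy} = 0, giving D = 16 > 0 with f_{ss} < 0, so the point is a local maximum.
f(3/4, 2) = 5/4.

5/4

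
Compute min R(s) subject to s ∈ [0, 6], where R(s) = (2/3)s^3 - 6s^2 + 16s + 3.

3

R'(s) = 2s^2 - 12s + 16, which vanishes at s = 2 and s = 4.
Evaluating at the critical points and endpoints: R(0) = 3,  R(2) = 49/3,  R(4) = 41/3,  R(6) = 27.
So the minimum is R(0) = 3.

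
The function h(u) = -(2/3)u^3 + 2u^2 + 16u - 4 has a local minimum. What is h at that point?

Critical points: h'(u) = -2u^2 + 4u + 16 vanishes at u = -2, 4.
Second-derivative test with h''(u) = -4u + 4: h''(-2) = 12 > 0 ⇒ local minimum; h''(4) = -12 < 0 ⇒ local maximum.
So the local minimum value is h(-2) = -68/3.

-68/3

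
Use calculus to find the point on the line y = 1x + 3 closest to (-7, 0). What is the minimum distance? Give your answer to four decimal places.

Minimize D(x)^2 = (x + 7)^2 + (x + 3)^2.
d/dx[D^2] = 2(x + 7) + 2·1·(x + 3) = 0 ⇒ x = -5.
Then y = -2 and the distance is √(8) ≈ 2.8284.

2.8284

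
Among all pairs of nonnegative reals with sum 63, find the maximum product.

With x + y = 63, the product is P(x) = x(63 − x).
P'(x) = 63 − 2x = 0 gives x = 63/2; P'' = −2 < 0, so this is the maximum.
P = 63/2·63/2 = 3969/4.

3969/4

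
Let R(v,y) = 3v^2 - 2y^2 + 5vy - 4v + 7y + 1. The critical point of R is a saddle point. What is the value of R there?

∂R/∂v = 6v + 5y - 4 = 0 and ∂R/∂y = 5v - 4y + 7 = 0, so (v, y) = (-19/49, 62/49).
The Hessian has R_{vv} = 6, R_{yy} = -4, R_{vy} = 5, giving D = -49 < 0, so the point is a saddle point.
R(-19/49, 62/49) = 304/49.

304/49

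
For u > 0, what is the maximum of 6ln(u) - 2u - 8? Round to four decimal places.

f'(u) = 6/u − 2 = 0 gives u = 3.
f''(u) = -6/u², which is negative for u > 0, so this is a local maximum.
f(3) = 6·ln(3) - 6 - 8 ≈ -7.4083.

-7.4083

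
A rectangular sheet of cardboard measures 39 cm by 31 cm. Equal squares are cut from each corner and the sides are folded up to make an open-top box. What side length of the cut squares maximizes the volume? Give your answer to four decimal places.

5.7201

With cut size x, the volume is V(x) = x(39 − 2x)(31 − 2x) for 0 < x < 15.5.
V'(x) = 12x^2 − 280x + 1209. Setting V'(x) = 0 gives x ≈ 5.7201 (the root in (0, 15.5)).
V''(x) = 24x − 280 is negative there, so this is the maximum; V ≈ 3083.5010.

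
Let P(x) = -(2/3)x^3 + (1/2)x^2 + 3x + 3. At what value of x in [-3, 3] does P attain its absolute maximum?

P'(x) = -2x^2 + x + 3, which vanishes at x = -1 and x = 3/2.
Compare values at every candidate in [-3, 3]: P(-3) = 33/2; P(-1) = 7/6; P(3/2) = 51/8; P(3) = -3/2.
Hence the absolute maximum is 33/2 at x = -3.

-3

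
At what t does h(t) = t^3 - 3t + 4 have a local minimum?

1

Critical points: h'(t) = 3t^2 - 3 vanishes at t = -1, 1.
h''(t) = 6t. h''(-1) = -6 < 0 ⇒ local maximum; h''(1) = 6 > 0 ⇒ local minimum.
The local minimum is h(1) = 2.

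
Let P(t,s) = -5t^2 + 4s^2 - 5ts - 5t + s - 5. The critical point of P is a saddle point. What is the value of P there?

∂P/∂t = -10t - 5s - 5 = 0 and ∂P/∂s = -5t + 8s + 1 = 0, so (t, s) = (-1/3, -1/3).
The Hessian has P_{tt} = -10, P_{ss} = 8, P_{ts} = -5, giving D = -105 < 0, so the point is a saddle point.
P(-1/3, -1/3) = -13/3.

-13/3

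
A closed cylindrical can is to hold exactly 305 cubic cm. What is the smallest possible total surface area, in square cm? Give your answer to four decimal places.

With radius r and height h, πr²h = 305 so h = 305/(πr²), and S(r) = 2πr² + 2πrh = 2πr² + 2·305/r.
S'(r) = 4πr − 2·305/r² = 0 ⇒ r³ = 305/(2π), so r ≈ 3.6479 and h = 2r ≈ 7.2958.
S''(r) = 4π + 4·305/r³ > 0, so this is the minimum; S ≈ 250.8309.

250.8309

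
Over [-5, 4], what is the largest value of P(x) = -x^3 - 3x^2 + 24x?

Differentiating, P'(x) = -3x^2 - 6x + 24; which vanishes at x = -4 and x = 2.
Evaluating at the critical points and endpoints: P(-5) = -70, P(-4) = -80, P(2) = 28, P(4) = -16.
So the maximum is P(2) = 28.

28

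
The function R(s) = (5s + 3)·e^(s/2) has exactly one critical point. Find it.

-13/5

By the product rule, R'(s) = ((5/2)s + 13/2)·e^(s/2). Since e^(s/2) > 0, the only critical point is s = -13/5.
R''(-13/5) has the same sign as 5/2 > 0, so this is a local minimum.
R(-13/5) = (-10)·e^(-13/10) ≈ -2.7253.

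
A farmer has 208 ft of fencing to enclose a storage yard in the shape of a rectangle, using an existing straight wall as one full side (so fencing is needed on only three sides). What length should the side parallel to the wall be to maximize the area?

104

Let the sides perpendicular to the wall have length x and the parallel side y, so 2x + y = 208 and the area is A = xy = x(208 − 2x).
A'(x) = 208 − 4x = 0 gives x = 52, and A''(x) = −4 < 0 confirms a maximum.
Then y = 208 − 2·52 = 104 and A = 5408.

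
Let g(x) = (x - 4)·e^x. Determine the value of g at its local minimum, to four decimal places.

By the product rule, g'(x) = (x - 3)·e^x. Since e^x > 0, the only critical point is x = 3.
g''(3) has the same sign as 1 > 0, so this is a local minimum.
g(3) = (-1)·e^(3) ≈ -20.0855.

-20.0855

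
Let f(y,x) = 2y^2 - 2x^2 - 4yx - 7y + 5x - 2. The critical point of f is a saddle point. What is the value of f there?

-63/8

∂f/∂y = 4y - 4x - 7 = 0 and ∂f/∂x = -4y - 4x + 5 = 0, so (y, x) = (3/2, -1/4).
The Hessian has f_{yy} = 4, f_{xx} = -4, f_{yx} = -4, giving D = -32 < 0, so the point is a saddle point.
f(3/2, -1/4) = -63/8.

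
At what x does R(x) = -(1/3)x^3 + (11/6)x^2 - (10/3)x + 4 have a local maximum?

Critical points: R'(x) = -x^2 + (11/3)x - 10/3 vanishes at x = 5/3, 2.
R''(x) = -2x + 11/3. R''(5/3) = 1/3 > 0 ⇒ local minimum; R''(2) = -1/3 < 0 ⇒ local maximum.
Thus R has its local maximum at x = 2, with value 2.

2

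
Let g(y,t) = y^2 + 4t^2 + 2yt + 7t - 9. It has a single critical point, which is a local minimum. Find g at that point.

∂g/∂y = 2y + 2t = 0 and ∂g/∂t = 2y + 8t + 7 = 0, so (y, t) = (7/6, -7/6).
The Hessian has g_{yy} = 2, g_{tt} = 8, g_{yt} = 2, giving D = 12 > 0 with g_{yy} > 0, so the point is a local minimum.
g(7/6, -7/6) = -157/12.

-157/12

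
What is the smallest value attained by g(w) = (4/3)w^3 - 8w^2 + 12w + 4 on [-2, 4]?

The derivative is 4w^2 - 16w + 12, which vanishes at w = 1 and w = 3.
Compare values at every candidate in [-2, 4]: g(-2) = -188/3, g(1) = 28/3, g(3) = 4, g(4) = 28/3.
Hence the absolute minimum is -188/3 at w = -2.

-188/3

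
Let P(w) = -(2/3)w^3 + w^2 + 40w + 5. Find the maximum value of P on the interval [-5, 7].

440/3

The derivative is -2w^2 + 2w + 40, which vanishes at w = -4 and w = 5.
Compare values at every candidate in [-5, 7]: P(-5) = -260/3,  P(-4) = -289/3,  P(5) = 440/3,  P(7) = 316/3.
So the maximum is P(5) = 440/3.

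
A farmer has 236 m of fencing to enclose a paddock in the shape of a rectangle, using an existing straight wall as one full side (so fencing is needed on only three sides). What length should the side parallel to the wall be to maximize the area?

Let the sides perpendicular to the wall have length x and the parallel side y, so 2x + y = 236 and the area is A = xy = x(236 − 2x).
A'(x) = 236 − 4x = 0 gives x = 59, and A''(x) = −4 < 0 confirms a maximum.
Then y = 236 − 2·59 = 118 and A = 6962.

118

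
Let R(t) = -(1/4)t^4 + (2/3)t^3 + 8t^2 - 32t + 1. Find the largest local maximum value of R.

R'(t) = -t^3 + 2t^2 + 16t - 32. Setting R'(t) = 0 gives t ∈ {-4, 2, 4}.
Since R''(t) = -3t^2 + 4t + 16, we get R''(-4) = -48 < 0 ⇒ local maximum; R''(2) = 12 > 0 ⇒ local minimum; R''(4) = -16 < 0 ⇒ local maximum.
The largest local maximum is R(-4) = 451/3.

451/3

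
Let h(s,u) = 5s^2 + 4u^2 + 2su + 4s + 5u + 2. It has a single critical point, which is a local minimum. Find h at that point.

∂h/∂s = 10s + 2u + 4 = 0 and ∂h/∂u = 2s + 8u + 5 = 0, so (s, u) = (-11/38, -21/38).
The Hessian has h_{ss} = 10, h_{uu} = 8, h_{su} = 2, giving D = 76 > 0 with h_{ss} > 0, so the point is a local minimum.
h(-11/38, -21/38) = 3/76.

3/76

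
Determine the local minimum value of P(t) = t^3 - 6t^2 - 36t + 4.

P'(t) = 3t^2 - 12t - 36 = 0 at t = -2, 6.
P''(t) = 6t - 12. P''(-2) = -24 < 0 ⇒ local maximum; P''(6) = 24 > 0 ⇒ local minimum.
The local minimum is P(6) = -212.

-212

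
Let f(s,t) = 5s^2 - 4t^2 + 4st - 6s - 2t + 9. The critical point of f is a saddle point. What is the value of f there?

173/24

∂f/∂s = 10s + 4t - 6 = 0 and ∂f/∂t = 4s - 8t - 2 = 0, so (s, t) = (7/12, 1/24).
The Hessian has f_{ss} = 10, f_{tt} = -8, f_{st} = 4, giving D = -96 < 0, so the point is a saddle point.
f(7/12, 1/24) = 173/24.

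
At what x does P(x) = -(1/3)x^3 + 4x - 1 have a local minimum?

-2

P'(x) = -x^2 + 4. Setting P'(x) = 0 gives x ∈ {-2, 2}.
Since P''(x) = -2x, we get P''(-2) = 4 > 0 ⇒ local minimum; P''(2) = -4 < 0 ⇒ local maximum.
The local minimum is P(-2) = -19/3.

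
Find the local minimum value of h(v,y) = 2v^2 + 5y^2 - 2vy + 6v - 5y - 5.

∂h/∂v = 4v - 2y + 6 = 0 and ∂h/∂y = -2v + 10y - 5 = 0, so (v, y) = (-25/18, 2/9).
The Hessian has h_{vv} = 4, h_{yy} = 10, h_{vy} = -2, giving D = 36 > 0 with h_{vv} > 0, so the point is a local minimum.
h(-25/18, 2/9) = -175/18.

-175/18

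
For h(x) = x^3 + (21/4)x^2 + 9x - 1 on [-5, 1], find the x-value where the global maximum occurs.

1

Differentiating, h'(x) = 3x^2 + (21/2)x + 9; which vanishes at x = -2 and x = -3/2.
Compare values at every candidate in [-5, 1]: h(-5) = -159/4,  h(-2) = -6,  h(-3/2) = -97/16,  h(1) = 57/4.
So the maximum is h(1) = 57/4.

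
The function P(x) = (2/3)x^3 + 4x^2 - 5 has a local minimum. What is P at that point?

-5

P'(x) = 2x^2 + 8x = 0 at x = -4, 0.
Since P''(x) = 4x + 8, we get P''(-4) = -8 < 0 ⇒ local maximum; P''(0) = 8 > 0 ⇒ local minimum.
The local minimum is P(0) = -5.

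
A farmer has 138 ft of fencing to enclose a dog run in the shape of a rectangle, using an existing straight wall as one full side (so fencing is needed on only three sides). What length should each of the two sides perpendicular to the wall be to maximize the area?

69/2

Let the sides perpendicular to the wall have length x and the parallel side y, so 2x + y = 138 and the area is A = xy = x(138 − 2x).
A'(x) = 138 − 4x = 0 gives x = 69/2, and A''(x) = −4 < 0 confirms a maximum.
Then y = 138 − 2·69/2 = 69 and A = 4761/2.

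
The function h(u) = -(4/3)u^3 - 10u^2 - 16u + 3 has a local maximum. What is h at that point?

31/3

h'(u) = -4u^2 - 20u - 16. Setting h'(u) = 0 gives u ∈ {-4, -1}.
h''(u) = -8u - 20. h''(-4) = 12 > 0 ⇒ local minimum; h''(-1) = -12 < 0 ⇒ local maximum.
The local maximum is h(-1) = 31/3.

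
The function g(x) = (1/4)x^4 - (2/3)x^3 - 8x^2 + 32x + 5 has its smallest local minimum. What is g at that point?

-433/3

g'(x) = x^3 - 2x^2 - 16x + 32 = 0 at x = -4, 2, 4.
Since g''(x) = 3x^2 - 4x - 16, we get g''(-4) = 48 > 0 ⇒ local minimum; g''(2) = -12 < 0 ⇒ local maximum; g''(4) = 16 > 0 ⇒ local minimum.
The smallest local minimum is g(-4) = -433/3.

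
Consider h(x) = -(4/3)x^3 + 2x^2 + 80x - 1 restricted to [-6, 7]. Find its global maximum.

Differentiating, h'(x) = -4x^2 + 4x + 80; which vanishes at x = -4 and x = 5.
Compare values at every candidate in [-6, 7]: h(-6) = -121; h(-4) = -611/3; h(5) = 847/3; h(7) = 599/3.
Hence the absolute maximum is 847/3 at x = 5.

847/3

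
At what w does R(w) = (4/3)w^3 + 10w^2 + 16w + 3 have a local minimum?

-1

R'(w) = 4w^2 + 20w + 16 = 0 at w = -4, -1.
Second-derivative test with R''(w) = 8w + 20: R''(-4) = -12 < 0 ⇒ local maximum; R''(-1) = 12 > 0 ⇒ local minimum.
Thus R has its local minimum at w = -1, with value -13/3.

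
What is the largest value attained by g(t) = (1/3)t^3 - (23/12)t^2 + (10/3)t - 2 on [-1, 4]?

2

g'(t) = t^2 - (23/6)t + 10/3, which vanishes at t = 4/3 and t = 5/2.
Compare values at every candidate in [-1, 4]: g(-1) = -91/12; g(4/3) = -14/81; g(5/2) = -7/16; g(4) = 2.
The maximum over the interval is 2, attained at t = 4.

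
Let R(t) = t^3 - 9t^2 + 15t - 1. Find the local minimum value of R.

Critical points: R'(t) = 3t^2 - 18t + 15 vanishes at t = 1, 5.
R''(t) = 6t - 18. R''(1) = -12 < 0 ⇒ local maximum; R''(5) = 12 > 0 ⇒ local minimum.
The local minimum is R(5) = -26.

-26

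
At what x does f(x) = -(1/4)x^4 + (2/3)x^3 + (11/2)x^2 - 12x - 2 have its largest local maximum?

-3

f'(x) = -x^3 + 2x^2 + 11x - 12. Setting f'(x) = 0 gives x ∈ {-3, 1, 4}.
Second-derivative test with f''(x) = -3x^2 + 4x + 11: f''(-3) = -28 < 0 ⇒ local maximum; f''(1) = 12 > 0 ⇒ local minimum; f''(4) = -21 < 0 ⇒ local maximum.
So the largest local maximum value is f(-3) = 181/4.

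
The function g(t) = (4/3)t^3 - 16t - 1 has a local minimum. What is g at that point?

g'(t) = 4t^2 - 16 = 0 at t = -2, 2.
Since g''(t) = 8t, we get g''(-2) = -16 < 0 ⇒ local maximum; g''(2) = 16 > 0 ⇒ local minimum.
So the local minimum value is g(2) = -67/3.

-67/3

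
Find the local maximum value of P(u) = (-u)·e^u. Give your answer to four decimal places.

P'(u) = (-1)·e^u + (-u)·1·e^u = (-u - 1)·e^u. Since e^u > 0, the only critical point is u = -1.
P''(-1) has the same sign as -1 < 0, so this is a local maximum.
P(-1) = (1)·e^(-1) ≈ 0.3679.

0.3679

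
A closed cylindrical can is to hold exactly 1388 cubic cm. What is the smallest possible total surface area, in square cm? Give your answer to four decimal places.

688.8228

With radius r and height h, πr²h = 1388 so h = 1388/(πr²), and S(r) = 2πr² + 2πrh = 2πr² + 2·1388/r.
S'(r) = 4πr − 2·1388/r² = 0 ⇒ r³ = 1388/(2π), so r ≈ 6.0451 and h = 2r ≈ 12.0902.
S''(r) = 4π + 4·1388/r³ > 0, so this is the minimum; S ≈ 688.8228.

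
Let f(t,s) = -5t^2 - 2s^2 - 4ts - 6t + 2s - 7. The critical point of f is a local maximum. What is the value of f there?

∂f/∂t = -10t - 4s - 6 = 0 and ∂f/∂s = -4t - 4s + 2 = 0, so (t, s) = (-4/3, 11/6).
The Hessian has f_{tt} = -10, f_{ss} = -4, f_{ts} = -4, giving D = 24 > 0 with f_{tt} < 0, so the point is a local maximum.
f(-4/3, 11/6) = -7/6.

-7/6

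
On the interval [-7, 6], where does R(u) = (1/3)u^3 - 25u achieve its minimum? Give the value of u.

The derivative is u^2 - 25, which vanishes at u = -5 and u = 5.
Candidates: R(-7) = 182/3, R(-5) = 250/3, R(5) = -250/3, R(6) = -78.
The minimum over the interval is -250/3, attained at u = 5.

5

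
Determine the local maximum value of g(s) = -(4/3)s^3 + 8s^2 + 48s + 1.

g'(s) = -4s^2 + 16s + 48. Setting g'(s) = 0 gives s ∈ {-2, 6}.
Since g''(s) = -8s + 16, we get g''(-2) = 32 > 0 ⇒ local minimum; g''(6) = -32 < 0 ⇒ local maximum.
The local maximum is g(6) = 289.

289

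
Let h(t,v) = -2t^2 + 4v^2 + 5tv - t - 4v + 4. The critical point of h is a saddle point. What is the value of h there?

∂h/∂t = -4t + 5v - 1 = 0 and ∂h/∂v = 5t + 8v - 4 = 0, so (t, v) = (4/19, 7/19).
The Hessian has h_{tt} = -4, h_{vv} = 8, h_{tv} = 5, giving D = -57 < 0, so the point is a saddle point.
h(4/19, 7/19) = 60/19.

60/19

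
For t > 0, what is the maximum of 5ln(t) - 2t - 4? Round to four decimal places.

-4.4185

P'(t) = 5/t − 2 = 0 gives t = 5/2.
P''(t) = -5/t², which is negative for t > 0, so this is a local maximum.
P(5/2) = 5·ln(5/2) - 5 - 4 ≈ -4.4185.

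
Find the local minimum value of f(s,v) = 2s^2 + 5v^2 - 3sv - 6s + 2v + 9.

127/31

∂f/∂s = 4s - 3v - 6 = 0 and ∂f/∂v = -3s + 10v + 2 = 0, so (s, v) = (54/31, 10/31).
The Hessian has f_{ss} = 4, f_{vv} = 10, f_{sv} = -3, giving D = 31 > 0 with f_{ss} > 0, so the point is a local minimum.
f(54/31, 10/31) = 127/31.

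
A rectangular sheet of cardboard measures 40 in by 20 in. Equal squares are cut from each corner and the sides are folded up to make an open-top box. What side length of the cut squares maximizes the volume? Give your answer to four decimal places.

4.2265

With cut size x, the volume is V(x) = x(40 − 2x)(20 − 2x) for 0 < x < 10.
V'(x) = 12x^2 − 240x + 800. Setting V'(x) = 0 gives x ≈ 4.2265 (the root in (0, 10)).
V''(x) = 24x − 240 is negative there, so this is the maximum; V ≈ 1539.6007.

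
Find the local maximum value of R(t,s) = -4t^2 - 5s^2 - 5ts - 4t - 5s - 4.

∂R/∂t = -8t - 5s - 4 = 0 and ∂R/∂s = -5t - 10s - 5 = 0, so (t, s) = (-3/11, -4/11).
The Hessian has R_{tt} = -8, R_{ss} = -10, R_{ts} = -5, giving D = 55 > 0 with R_{tt} < 0, so the point is a local maximum.
R(-3/11, -4/11) = -28/11.

-28/11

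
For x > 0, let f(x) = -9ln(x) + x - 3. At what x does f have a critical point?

f'(x) = -9/x + 1 = 0 gives x = 9.
f''(x) = 9/x², which is positive for x > 0, so this is a local minimum.
f(9) = -9·ln(9) + 9 - 3 ≈ -13.7750.

9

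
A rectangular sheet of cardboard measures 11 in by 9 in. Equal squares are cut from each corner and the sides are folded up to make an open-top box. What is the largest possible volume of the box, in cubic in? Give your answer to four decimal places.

72.4198

With cut size x, the volume is V(x) = x(11 − 2x)(9 − 2x) for 0 < x < 4.5.
V'(x) = 12x^2 − 80x + 99. Setting V'(x) = 0 gives x ≈ 1.6419 (the root in (0, 4.5)).
V''(x) = 24x − 80 is negative there, so this is the maximum; V ≈ 72.4198.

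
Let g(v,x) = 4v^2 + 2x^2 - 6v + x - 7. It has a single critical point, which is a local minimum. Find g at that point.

∂g/∂v = 8v - 6 = 0 and ∂g/∂x = 4x + 1 = 0, so (v, x) = (3/4, -1/4).
The Hessian has g_{vv} = 8, g_{xx} = 4, g_{vx} = 0, giving D = 32 > 0 with g_{vv} > 0, so the point is a local minimum.
g(3/4, -1/4) = -75/8.

-75/8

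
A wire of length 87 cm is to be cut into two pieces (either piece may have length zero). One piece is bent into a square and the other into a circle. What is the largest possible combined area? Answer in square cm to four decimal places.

Let x be the length used for the square. Square side x/4; circle radius (87−x)/(2π).
A(x) = (x/4)² + π·((87−x)/(2π))² = x²/16 + (87−x)²/(4π) for 0 ≤ x ≤ 87. A'(x) = x/8 − (87−x)/(2π) = 0 gives x = 4·87/(π+4) ≈ 48.7286.
A'' > 0, so the interior critical point is a minimum; the maximum is at an endpoint. A(0) = 602.3219 and A(87) = 473.0625, so the largest area is 602.3219.

602.3219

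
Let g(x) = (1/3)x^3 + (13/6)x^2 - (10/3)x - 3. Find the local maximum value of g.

157/6

g'(x) = x^2 + (13/3)x - 10/3. Setting g'(x) = 0 gives x ∈ {-5, 2/3}.
Since g''(x) = 2x + 13/3, we get g''(-5) = -17/3 < 0 ⇒ local maximum; g''(2/3) = 17/3 > 0 ⇒ local minimum.
The local maximum is g(-5) = 157/6.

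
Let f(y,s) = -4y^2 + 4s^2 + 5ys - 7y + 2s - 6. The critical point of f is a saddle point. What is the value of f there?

-284/89

∂f/∂y = -8y + 5s - 7 = 0 and ∂f/∂s = 5y + 8s + 2 = 0, so (y, s) = (-66/89, 19/89).
The Hessian has f_{yy} = -8, f_{ss} = 8, f_{ys} = 5, giving D = -89 < 0, so the point is a saddle point.
f(-66/89, 19/89) = -284/89.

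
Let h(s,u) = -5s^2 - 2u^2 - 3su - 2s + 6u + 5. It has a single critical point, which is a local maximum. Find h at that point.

∂h/∂s = -10s - 3u - 2 = 0 and ∂h/∂u = -3s - 4u + 6 = 0, so (s, u) = (-26/31, 66/31).
The Hessian has h_{ss} = -10, h_{uu} = -4, h_{su} = -3, giving D = 31 > 0 with h_{ss} < 0, so the point is a local maximum.
h(-26/31, 66/31) = 379/31.

379/31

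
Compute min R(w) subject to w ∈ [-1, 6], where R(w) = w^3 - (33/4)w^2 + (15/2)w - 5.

-195/4

R'(w) = 3w^2 - (33/2)w + 15/2, which vanishes at w = 1/2 and w = 5.
Compare values at every candidate in [-1, 6]: R(-1) = -87/4, R(1/2) = -51/16, R(5) = -195/4, R(6) = -41.
So the minimum is R(5) = -195/4.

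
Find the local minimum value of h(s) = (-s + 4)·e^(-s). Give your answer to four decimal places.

-0.0067

By the product rule, h'(s) = (s - 5)·e^(-s). Since e^(-s) > 0, the only critical point is s = 5.
h''(5) has the same sign as 1 > 0, so this is a local minimum.
h(5) = (-1)·e^(-5) ≈ -0.0067.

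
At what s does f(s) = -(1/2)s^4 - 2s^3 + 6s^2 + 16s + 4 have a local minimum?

Critical points: f'(s) = -2s^3 - 6s^2 + 12s + 16 vanishes at s = -4, -1, 2.
Second-derivative test with f''(s) = -6s^2 - 12s + 12: f''(-4) = -36 < 0 ⇒ local maximum; f''(-1) = 18 > 0 ⇒ local minimum; f''(2) = -36 < 0 ⇒ local maximum.
The local minimum is f(-1) = -9/2.

-1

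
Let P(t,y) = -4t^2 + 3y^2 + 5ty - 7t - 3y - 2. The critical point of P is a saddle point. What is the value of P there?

-140/73

∂P/∂t = -8t + 5y - 7 = 0 and ∂P/∂y = 5t + 6y - 3 = 0, so (t, y) = (-27/73, 59/73).
The Hessian has P_{tt} = -8, P_{yy} = 6, P_{ty} = 5, giving D = -73 < 0, so the point is a saddle point.
P(-27/73, 59/73) = -140/73.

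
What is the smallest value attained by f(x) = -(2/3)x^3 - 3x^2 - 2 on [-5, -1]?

Differentiating, f'(x) = -2x^2 - 6x; whose only zero in [-5, -1] is x = -3.
Candidates: f(-5) = 19/3, f(-3) = -11, f(-1) = -13/3.
Hence the absolute minimum is -11 at x = -3.

-11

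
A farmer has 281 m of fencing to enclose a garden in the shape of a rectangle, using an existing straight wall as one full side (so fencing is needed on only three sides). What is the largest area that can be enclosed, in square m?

78961/8

Let the sides perpendicular to the wall have length x and the parallel side y, so 2x + y = 281 and the area is A = xy = x(281 − 2x).
A'(x) = 281 − 4x = 0 gives x = 281/4, and A''(x) = −4 < 0 confirms a maximum.
Then y = 281 − 2·281/4 = 281/2 and A = 78961/8.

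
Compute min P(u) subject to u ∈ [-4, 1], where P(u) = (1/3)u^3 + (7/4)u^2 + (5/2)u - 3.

Differentiating, P'(u) = u^2 + (7/2)u + 5/2; which vanishes at u = -5/2 and u = -1.
Compare values at every candidate in [-4, 1]: P(-4) = -19/3,  P(-5/2) = -169/48,  P(-1) = -49/12,  P(1) = 19/12.
Hence the absolute minimum is -19/3 at u = -4.

-19/3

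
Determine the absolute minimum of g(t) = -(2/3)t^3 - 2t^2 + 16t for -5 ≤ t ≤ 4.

-160/3

g'(t) = -2t^2 - 4t + 16, which vanishes at t = -4 and t = 2.
Candidates: g(-5) = -140/3, g(-4) = -160/3, g(2) = 56/3, g(4) = -32/3.
The minimum over the interval is -160/3, attained at t = -4.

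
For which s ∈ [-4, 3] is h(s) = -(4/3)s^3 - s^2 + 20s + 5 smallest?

Differentiating, h'(s) = -4s^2 - 2s + 20; which vanishes at s = -5/2 and s = 2.
Evaluating at the critical points and endpoints: h(-4) = -17/3; h(-5/2) = -365/12; h(2) = 91/3; h(3) = 20.
Hence the absolute minimum is -365/12 at s = -5/2.

-5/2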